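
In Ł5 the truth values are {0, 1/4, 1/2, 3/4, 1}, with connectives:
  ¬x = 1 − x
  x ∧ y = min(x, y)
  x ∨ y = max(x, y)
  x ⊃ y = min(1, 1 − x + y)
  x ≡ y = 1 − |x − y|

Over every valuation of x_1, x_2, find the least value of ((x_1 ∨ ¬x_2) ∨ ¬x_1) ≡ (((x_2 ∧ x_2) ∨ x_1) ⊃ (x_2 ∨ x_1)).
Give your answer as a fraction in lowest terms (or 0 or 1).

1/2

Take x_1 = 1/2, x_2 = 1/2:
¬x_2 = ¬1/2 = 1/2
x_1 ∨ ¬x_2 = 1/2 ∨ 1/2 = 1/2
¬x_1 = ¬1/2 = 1/2
(x_1 ∨ ¬x_2) ∨ ¬x_1 = 1/2 ∨ 1/2 = 1/2
x_2 ∧ x_2 = 1/2 ∧ 1/2 = 1/2
(x_2 ∧ x_2) ∨ x_1 = 1/2 ∨ 1/2 = 1/2
x_2 ∨ x_1 = 1/2 ∨ 1/2 = 1/2
((x_2 ∧ x_2) ∨ x_1) ⊃ (x_2 ∨ x_1) = 1/2 ⊃ 1/2 = 1
((x_1 ∨ ¬x_2) ∨ ¬x_1) ≡ (((x_2 ∧ x_2) ∨ x_1) ⊃ (x_2 ∨ x_1)) = 1/2 ≡ 1 = 1/2
No assignment yields a value below 1/2, so this is the minimum.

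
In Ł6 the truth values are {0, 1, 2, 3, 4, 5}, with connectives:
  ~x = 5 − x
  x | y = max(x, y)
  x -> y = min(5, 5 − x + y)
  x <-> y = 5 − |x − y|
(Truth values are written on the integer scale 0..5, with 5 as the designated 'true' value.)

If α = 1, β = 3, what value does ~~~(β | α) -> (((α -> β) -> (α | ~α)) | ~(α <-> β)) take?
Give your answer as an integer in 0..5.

5

β | α = 3 | 1 = 3
~(β | α) = ~3 = 2
~~(β | α) = ~2 = 3
~~~(β | α) = ~3 = 2
α -> β = 1 -> 3 = 5
~α = ~1 = 4
α | ~α = 1 | 4 = 4
(α -> β) -> (α | ~α) = 5 -> 4 = 4
α <-> β = 1 <-> 3 = 3
~(α <-> β) = ~3 = 2
((α -> β) -> (α | ~α)) | ~(α <-> β) = 4 | 2 = 4
~~~(β | α) -> (((α -> β) -> (α | ~α)) | ~(α <-> β)) = 2 -> 4 = 5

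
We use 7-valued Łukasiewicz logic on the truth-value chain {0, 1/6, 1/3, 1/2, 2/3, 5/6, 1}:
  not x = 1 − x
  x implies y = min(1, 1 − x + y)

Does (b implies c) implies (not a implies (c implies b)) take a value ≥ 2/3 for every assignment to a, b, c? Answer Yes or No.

No

Counterexample: take a = 0, b = 0, c = 1/2.
b implies c = 0 implies 1/2 = 1
not a = not 0 = 1
c implies b = 1/2 implies 0 = 1/2
not a implies (c implies b) = 1 implies 1/2 = 1/2
(b implies c) implies (not a implies (c implies b)) = 1 implies 1/2 = 1/2
This gives 1/2, which is below 2/3.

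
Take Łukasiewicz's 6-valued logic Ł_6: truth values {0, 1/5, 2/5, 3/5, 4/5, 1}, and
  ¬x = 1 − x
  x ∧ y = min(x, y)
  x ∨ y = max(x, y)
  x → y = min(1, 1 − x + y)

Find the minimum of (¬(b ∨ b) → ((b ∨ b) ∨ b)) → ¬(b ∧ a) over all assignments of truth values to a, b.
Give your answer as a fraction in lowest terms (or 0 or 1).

0

Take a = 1, b = 1:
b ∨ b = 1 ∨ 1 = 1
¬(b ∨ b) = ¬1 = 0
b ∨ b = 1 ∨ 1 = 1
(b ∨ b) ∨ b = 1 ∨ 1 = 1
¬(b ∨ b) → ((b ∨ b) ∨ b) = 0 → 1 = 1
b ∧ a = 1 ∧ 1 = 1
¬(b ∧ a) = ¬1 = 0
(¬(b ∨ b) → ((b ∨ b) ∨ b)) → ¬(b ∧ a) = 1 → 0 = 0
No assignment yields a value below 0, so this is the minimum.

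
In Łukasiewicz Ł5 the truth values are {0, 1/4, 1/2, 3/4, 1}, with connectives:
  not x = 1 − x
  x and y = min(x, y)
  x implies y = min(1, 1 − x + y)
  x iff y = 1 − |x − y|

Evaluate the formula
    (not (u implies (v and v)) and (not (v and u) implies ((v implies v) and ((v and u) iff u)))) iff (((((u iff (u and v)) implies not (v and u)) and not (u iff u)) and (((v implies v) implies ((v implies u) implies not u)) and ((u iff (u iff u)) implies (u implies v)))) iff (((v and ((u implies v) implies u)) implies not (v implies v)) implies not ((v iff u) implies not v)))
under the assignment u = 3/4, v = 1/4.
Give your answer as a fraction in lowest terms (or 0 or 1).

3/4

v and v = 1/4 and 1/4 = 1/4
u implies (v and v) = 3/4 implies 1/4 = 1/2
not (u implies (v and v)) = not 1/2 = 1/2
v and u = 1/4 and 3/4 = 1/4
not (v and u) = not 1/4 = 3/4
v implies v = 1/4 implies 1/4 = 1
v and u = 1/4 and 3/4 = 1/4
(v and u) iff u = 1/4 iff 3/4 = 1/2
(v implies v) and ((v and u) iff u) = 1 and 1/2 = 1/2
not (v and u) implies ((v implies v) and ((v and u) iff u)) = 3/4 implies 1/2 = 3/4
not (u implies (v and v)) and (not (v and u) implies ((v implies v) and ((v and u) iff u))) = 1/2 and 3/4 = 1/2
u and v = 3/4 and 1/4 = 1/4
u iff (u and v) = 3/4 iff 1/4 = 1/2
v and u = 1/4 and 3/4 = 1/4
not (v and u) = not 1/4 = 3/4
(u iff (u and v)) implies not (v and u) = 1/2 implies 3/4 = 1
u iff u = 3/4 iff 3/4 = 1
not (u iff u) = not 1 = 0
((u iff (u and v)) implies not (v and u)) and not (u iff u) = 1 and 0 = 0
v implies v = 1/4 implies 1/4 = 1
v implies u = 1/4 implies 3/4 = 1
not u = not 3/4 = 1/4
(v implies u) implies not u = 1 implies 1/4 = 1/4
(v implies v) implies ((v implies u) implies not u) = 1 implies 1/4 = 1/4
u iff u = 3/4 iff 3/4 = 1
u iff (u iff u) = 3/4 iff 1 = 3/4
u implies v = 3/4 implies 1/4 = 1/2
(u iff (u iff u)) implies (u implies v) = 3/4 implies 1/2 = 3/4
((v implies v) implies ((v implies u) implies not u)) and ((u iff (u iff u)) implies (u implies v)) = 1/4 and 3/4 = 1/4
(((u iff (u and v)) implies not (v and u)) and not (u iff u)) and (((v implies v) implies ((v implies u) implies not u)) and ((u iff (u iff u)) implies (u implies v))) = 0 and 1/4 = 0
u implies v = 3/4 implies 1/4 = 1/2
(u implies v) implies u = 1/2 implies 3/4 = 1
v and ((u implies v) implies u) = 1/4 and 1 = 1/4
v implies v = 1/4 implies 1/4 = 1
not (v implies v) = not 1 = 0
(v and ((u implies v) implies u)) implies not (v implies v) = 1/4 implies 0 = 3/4
v iff u = 1/4 iff 3/4 = 1/2
not v = not 1/4 = 3/4
(v iff u) implies not v = 1/2 implies 3/4 = 1
not ((v iff u) implies not v) = not 1 = 0
((v and ((u implies v) implies u)) implies not (v implies v)) implies not ((v iff u) implies not v) = 3/4 implies 0 = 1/4
((((u iff (u and v)) implies not (v and u)) and not (u iff u)) and (((v implies v) implies ((v implies u) implies not u)) and ((u iff (u iff u)) implies (u implies v)))) iff (((v and ((u implies v) implies u)) implies not (v implies v)) implies not ((v iff u) implies not v)) = 0 iff 1/4 = 3/4
(not (u implies (v and v)) and (not (v and u) implies ((v implies v) and ((v and u) iff u)))) iff (((((u iff (u and v)) implies not (v and u)) and not (u iff u)) and (((v implies v) implies ((v implies u) implies not u)) and ((u iff (u iff u)) implies (u implies v)))) iff (((v and ((u implies v) implies u)) implies not (v implies v)) implies not ((v iff u) implies not v))) = 1/2 iff 3/4 = 3/4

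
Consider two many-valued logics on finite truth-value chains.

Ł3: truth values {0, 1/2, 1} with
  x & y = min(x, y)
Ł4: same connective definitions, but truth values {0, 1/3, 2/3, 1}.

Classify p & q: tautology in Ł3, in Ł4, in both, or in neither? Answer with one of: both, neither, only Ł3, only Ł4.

neither

In Ł3: at p = 0, q = 0 the value is 0 — not a tautology.
In Ł4: at p = 0, q = 0 the value is 0 — not a tautology.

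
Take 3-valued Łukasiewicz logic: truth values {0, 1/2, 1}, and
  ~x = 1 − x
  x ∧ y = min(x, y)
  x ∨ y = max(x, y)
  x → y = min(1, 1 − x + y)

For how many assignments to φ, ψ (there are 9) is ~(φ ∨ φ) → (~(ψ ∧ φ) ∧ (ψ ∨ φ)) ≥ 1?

7

φ = 0, ψ = 0 ↦ 0  <
φ = 0, ψ = 1/2 ↦ 1/2  <
φ = 0, ψ = 1 ↦ 1  ≥
φ = 1/2, ψ = 0 ↦ 1  ≥
φ = 1/2, ψ = 1/2 ↦ 1  ≥
φ = 1/2, ψ = 1 ↦ 1  ≥
φ = 1, ψ = 0 ↦ 1  ≥
φ = 1, ψ = 1/2 ↦ 1  ≥
φ = 1, ψ = 1 ↦ 1  ≥
So 7 of the 9 assignments meet the threshold.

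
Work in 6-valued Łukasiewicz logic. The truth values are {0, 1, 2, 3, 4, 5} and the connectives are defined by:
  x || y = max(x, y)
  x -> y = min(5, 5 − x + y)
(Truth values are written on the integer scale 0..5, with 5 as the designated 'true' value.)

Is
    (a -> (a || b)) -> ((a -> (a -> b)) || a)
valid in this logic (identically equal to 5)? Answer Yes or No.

No

Counterexample: take a = 3, b = 0.
a || b = 3 || 0 = 3
a -> (a || b) = 3 -> 3 = 5
a -> b = 3 -> 0 = 2
a -> (a -> b) = 3 -> 2 = 4
(a -> (a -> b)) || a = 4 || 3 = 4
(a -> (a || b)) -> ((a -> (a -> b)) || a) = 5 -> 4 = 4
This gives 4 ≠ 5.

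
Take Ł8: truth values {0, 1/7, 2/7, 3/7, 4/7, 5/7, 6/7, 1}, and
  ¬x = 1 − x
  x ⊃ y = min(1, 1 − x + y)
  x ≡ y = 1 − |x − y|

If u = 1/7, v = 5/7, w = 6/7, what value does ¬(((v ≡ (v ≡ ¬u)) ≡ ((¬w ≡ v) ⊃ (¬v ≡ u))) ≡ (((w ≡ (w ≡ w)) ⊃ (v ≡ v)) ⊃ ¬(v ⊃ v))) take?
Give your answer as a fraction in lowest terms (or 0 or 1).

¬u = ¬1/7 = 6/7
v ≡ ¬u = 5/7 ≡ 6/7 = 6/7
v ≡ (v ≡ ¬u) = 5/7 ≡ 6/7 = 6/7
¬w = ¬6/7 = 1/7
¬w ≡ v = 1/7 ≡ 5/7 = 3/7
¬v = ¬5/7 = 2/7
¬v ≡ u = 2/7 ≡ 1/7 = 6/7
(¬w ≡ v) ⊃ (¬v ≡ u) = 3/7 ⊃ 6/7 = 1
(v ≡ (v ≡ ¬u)) ≡ ((¬w ≡ v) ⊃ (¬v ≡ u)) = 6/7 ≡ 1 = 6/7
w ≡ w = 6/7 ≡ 6/7 = 1
w ≡ (w ≡ w) = 6/7 ≡ 1 = 6/7
v ≡ v = 5/7 ≡ 5/7 = 1
(w ≡ (w ≡ w)) ⊃ (v ≡ v) = 6/7 ⊃ 1 = 1
v ⊃ v = 5/7 ⊃ 5/7 = 1
¬(v ⊃ v) = ¬1 = 0
((w ≡ (w ≡ w)) ⊃ (v ≡ v)) ⊃ ¬(v ⊃ v) = 1 ⊃ 0 = 0
((v ≡ (v ≡ ¬u)) ≡ ((¬w ≡ v) ⊃ (¬v ≡ u))) ≡ (((w ≡ (w ≡ w)) ⊃ (v ≡ v)) ⊃ ¬(v ⊃ v)) = 6/7 ≡ 0 = 1/7
¬(((v ≡ (v ≡ ¬u)) ≡ ((¬w ≡ v) ⊃ (¬v ≡ u))) ≡ (((w ≡ (w ≡ w)) ⊃ (v ≡ v)) ⊃ ¬(v ⊃ v))) = ¬1/7 = 6/7

6/7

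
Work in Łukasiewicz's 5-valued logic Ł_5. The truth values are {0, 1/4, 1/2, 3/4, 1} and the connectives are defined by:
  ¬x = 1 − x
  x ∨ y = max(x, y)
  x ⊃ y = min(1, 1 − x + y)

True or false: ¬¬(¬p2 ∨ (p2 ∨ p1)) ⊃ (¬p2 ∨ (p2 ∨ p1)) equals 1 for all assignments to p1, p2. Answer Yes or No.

Yes

At p1 = 3/4, p2 = 0, for instance:
¬p2 = ¬0 = 1
p2 ∨ p1 = 0 ∨ 3/4 = 3/4
¬p2 ∨ (p2 ∨ p1) = 1 ∨ 3/4 = 1
¬(¬p2 ∨ (p2 ∨ p1)) = ¬1 = 0
¬¬(¬p2 ∨ (p2 ∨ p1)) = ¬0 = 1
¬¬(¬p2 ∨ (p2 ∨ p1)) ⊃ (¬p2 ∨ (p2 ∨ p1)) = 1 ⊃ 1 = 1
and checking the remaining 24 assignments likewise gives ≥ 1 in every case.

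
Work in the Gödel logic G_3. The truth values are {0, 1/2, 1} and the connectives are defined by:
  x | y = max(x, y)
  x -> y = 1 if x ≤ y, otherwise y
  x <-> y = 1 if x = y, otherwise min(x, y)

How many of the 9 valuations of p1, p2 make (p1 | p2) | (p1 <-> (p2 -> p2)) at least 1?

p1 = 0, p2 = 0 ↦ 0  <
p1 = 0, p2 = 1/2 ↦ 1/2  <
p1 = 0, p2 = 1 ↦ 1  ≥
p1 = 1/2, p2 = 0 ↦ 1/2  <
p1 = 1/2, p2 = 1/2 ↦ 1/2  <
p1 = 1/2, p2 = 1 ↦ 1  ≥
p1 = 1, p2 = 0 ↦ 1  ≥
p1 = 1, p2 = 1/2 ↦ 1  ≥
p1 = 1, p2 = 1 ↦ 1  ≥
So 5 of the 9 assignments meet the threshold.

5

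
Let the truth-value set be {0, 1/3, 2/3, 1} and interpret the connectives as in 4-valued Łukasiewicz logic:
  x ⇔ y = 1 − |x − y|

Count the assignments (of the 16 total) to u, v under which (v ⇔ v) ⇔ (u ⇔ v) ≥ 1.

u = 0, v = 0 ↦ 1  ≥
u = 0, v = 1/3 ↦ 2/3  <
u = 0, v = 2/3 ↦ 1/3  <
u = 0, v = 1 ↦ 0  <
u = 1/3, v = 0 ↦ 2/3  <
u = 1/3, v = 1/3 ↦ 1  ≥
u = 1/3, v = 2/3 ↦ 2/3  <
u = 1/3, v = 1 ↦ 1/3  <
u = 2/3, v = 0 ↦ 1/3  <
u = 2/3, v = 1/3 ↦ 2/3  <
u = 2/3, v = 2/3 ↦ 1  ≥
u = 2/3, v = 1 ↦ 2/3  <
u = 1, v = 0 ↦ 0  <
u = 1, v = 1/3 ↦ 1/3  <
u = 1, v = 2/3 ↦ 2/3  <
u = 1, v = 1 ↦ 1  ≥
So 4 of the 16 assignments meet the threshold.

4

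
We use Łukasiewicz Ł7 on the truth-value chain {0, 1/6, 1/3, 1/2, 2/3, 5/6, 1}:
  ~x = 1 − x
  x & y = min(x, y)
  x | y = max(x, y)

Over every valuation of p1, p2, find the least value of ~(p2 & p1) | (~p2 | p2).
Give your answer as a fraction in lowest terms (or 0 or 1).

1/2

Take p1 = 1/2, p2 = 1/2:
p2 & p1 = 1/2 & 1/2 = 1/2
~(p2 & p1) = ~1/2 = 1/2
~p2 = ~1/2 = 1/2
~p2 | p2 = 1/2 | 1/2 = 1/2
~(p2 & p1) | (~p2 | p2) = 1/2 | 1/2 = 1/2
No assignment yields a value below 1/2, so this is the minimum.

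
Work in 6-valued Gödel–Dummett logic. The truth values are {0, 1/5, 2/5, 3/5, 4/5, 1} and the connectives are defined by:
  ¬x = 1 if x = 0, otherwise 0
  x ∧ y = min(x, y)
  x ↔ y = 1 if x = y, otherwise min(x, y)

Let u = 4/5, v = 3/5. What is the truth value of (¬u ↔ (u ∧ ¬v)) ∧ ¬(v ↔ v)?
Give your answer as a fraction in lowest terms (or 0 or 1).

0

¬u = ¬4/5 = 0
¬v = ¬3/5 = 0
u ∧ ¬v = 4/5 ∧ 0 = 0
¬u ↔ (u ∧ ¬v) = 0 ↔ 0 = 1
v ↔ v = 3/5 ↔ 3/5 = 1
¬(v ↔ v) = ¬1 = 0
(¬u ↔ (u ∧ ¬v)) ∧ ¬(v ↔ v) = 1 ∧ 0 = 0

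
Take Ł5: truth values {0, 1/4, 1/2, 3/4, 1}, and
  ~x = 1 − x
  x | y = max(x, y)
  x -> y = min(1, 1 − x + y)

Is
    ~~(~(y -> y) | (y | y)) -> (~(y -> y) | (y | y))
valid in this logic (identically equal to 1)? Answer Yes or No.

Yes

y = 0 ↦ 1
y = 1/4 ↦ 1
y = 1/2 ↦ 1
y = 3/4 ↦ 1
y = 1 ↦ 1
Every assignment gives a value ≥ 1.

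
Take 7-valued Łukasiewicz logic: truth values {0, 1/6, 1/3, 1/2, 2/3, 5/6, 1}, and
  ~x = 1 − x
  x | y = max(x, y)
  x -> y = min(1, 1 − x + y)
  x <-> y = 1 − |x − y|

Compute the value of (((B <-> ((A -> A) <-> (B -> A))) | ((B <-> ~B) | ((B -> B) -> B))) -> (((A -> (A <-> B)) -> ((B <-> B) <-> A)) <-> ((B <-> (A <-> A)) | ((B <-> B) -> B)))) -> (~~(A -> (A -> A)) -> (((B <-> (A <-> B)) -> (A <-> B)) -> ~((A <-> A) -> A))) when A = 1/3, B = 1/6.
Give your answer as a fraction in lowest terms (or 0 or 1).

A -> A = 1/3 -> 1/3 = 1
B -> A = 1/6 -> 1/3 = 1
(A -> A) <-> (B -> A) = 1 <-> 1 = 1
B <-> ((A -> A) <-> (B -> A)) = 1/6 <-> 1 = 1/6
~B = ~1/6 = 5/6
B <-> ~B = 1/6 <-> 5/6 = 1/3
B -> B = 1/6 -> 1/6 = 1
(B -> B) -> B = 1 -> 1/6 = 1/6
(B <-> ~B) | ((B -> B) -> B) = 1/3 | 1/6 = 1/3
(B <-> ((A -> A) <-> (B -> A))) | ((B <-> ~B) | ((B -> B) -> B)) = 1/6 | 1/3 = 1/3
A <-> B = 1/3 <-> 1/6 = 5/6
A -> (A <-> B) = 1/3 -> 5/6 = 1
B <-> B = 1/6 <-> 1/6 = 1
(B <-> B) <-> A = 1 <-> 1/3 = 1/3
(A -> (A <-> B)) -> ((B <-> B) <-> A) = 1 -> 1/3 = 1/3
A <-> A = 1/3 <-> 1/3 = 1
B <-> (A <-> A) = 1/6 <-> 1 = 1/6
B <-> B = 1/6 <-> 1/6 = 1
(B <-> B) -> B = 1 -> 1/6 = 1/6
(B <-> (A <-> A)) | ((B <-> B) -> B) = 1/6 | 1/6 = 1/6
((A -> (A <-> B)) -> ((B <-> B) <-> A)) <-> ((B <-> (A <-> A)) | ((B <-> B) -> B)) = 1/3 <-> 1/6 = 5/6
((B <-> ((A -> A) <-> (B -> A))) | ((B <-> ~B) | ((B -> B) -> B))) -> (((A -> (A <-> B)) -> ((B <-> B) <-> A)) <-> ((B <-> (A <-> A)) | ((B <-> B) -> B))) = 1/3 -> 5/6 = 1
A -> A = 1/3 -> 1/3 = 1
A -> (A -> A) = 1/3 -> 1 = 1
~(A -> (A -> A)) = ~1 = 0
~~(A -> (A -> A)) = ~0 = 1
A <-> B = 1/3 <-> 1/6 = 5/6
B <-> (A <-> B) = 1/6 <-> 5/6 = 1/3
A <-> B = 1/3 <-> 1/6 = 5/6
(B <-> (A <-> B)) -> (A <-> B) = 1/3 -> 5/6 = 1
A <-> A = 1/3 <-> 1/3 = 1
(A <-> A) -> A = 1 -> 1/3 = 1/3
~((A <-> A) -> A) = ~1/3 = 2/3
((B <-> (A <-> B)) -> (A <-> B)) -> ~((A <-> A) -> A) = 1 -> 2/3 = 2/3
~~(A -> (A -> A)) -> (((B <-> (A <-> B)) -> (A <-> B)) -> ~((A <-> A) -> A)) = 1 -> 2/3 = 2/3
(((B <-> ((A -> A) <-> (B -> A))) | ((B <-> ~B) | ((B -> B) -> B))) -> (((A -> (A <-> B)) -> ((B <-> B) <-> A)) <-> ((B <-> (A <-> A)) | ((B <-> B) -> B)))) -> (~~(A -> (A -> A)) -> (((B <-> (A <-> B)) -> (A <-> B)) -> ~((A <-> A) -> A))) = 1 -> 2/3 = 2/3

2/3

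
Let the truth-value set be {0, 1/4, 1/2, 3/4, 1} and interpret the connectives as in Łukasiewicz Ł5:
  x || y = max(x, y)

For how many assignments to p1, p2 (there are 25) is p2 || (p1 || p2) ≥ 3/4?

value 1: 9 assignments (counts)
value 3/4: 7 assignments (counts)
value 1/2: 5 assignments
value 1/4: 3 assignments
value 0: 1 assignment
So 16 of the 25 assignments meet the threshold.

16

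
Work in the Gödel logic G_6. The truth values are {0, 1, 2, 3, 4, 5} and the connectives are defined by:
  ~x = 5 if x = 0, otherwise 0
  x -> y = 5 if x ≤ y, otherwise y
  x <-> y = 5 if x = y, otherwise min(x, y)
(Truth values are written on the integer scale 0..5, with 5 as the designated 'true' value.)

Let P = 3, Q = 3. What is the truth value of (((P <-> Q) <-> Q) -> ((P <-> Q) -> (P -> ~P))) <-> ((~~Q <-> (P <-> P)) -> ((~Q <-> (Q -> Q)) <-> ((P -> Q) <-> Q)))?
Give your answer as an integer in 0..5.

P <-> Q = 3 <-> 3 = 5
(P <-> Q) <-> Q = 5 <-> 3 = 3
P <-> Q = 3 <-> 3 = 5
~P = ~3 = 0
P -> ~P = 3 -> 0 = 0
(P <-> Q) -> (P -> ~P) = 5 -> 0 = 0
((P <-> Q) <-> Q) -> ((P <-> Q) -> (P -> ~P)) = 3 -> 0 = 0
~Q = ~3 = 0
~~Q = ~0 = 5
P <-> P = 3 <-> 3 = 5
~~Q <-> (P <-> P) = 5 <-> 5 = 5
~Q = ~3 = 0
Q -> Q = 3 -> 3 = 5
~Q <-> (Q -> Q) = 0 <-> 5 = 0
P -> Q = 3 -> 3 = 5
(P -> Q) <-> Q = 5 <-> 3 = 3
(~Q <-> (Q -> Q)) <-> ((P -> Q) <-> Q) = 0 <-> 3 = 0
(~~Q <-> (P <-> P)) -> ((~Q <-> (Q -> Q)) <-> ((P -> Q) <-> Q)) = 5 -> 0 = 0
(((P <-> Q) <-> Q) -> ((P <-> Q) -> (P -> ~P))) <-> ((~~Q <-> (P <-> P)) -> ((~Q <-> (Q -> Q)) <-> ((P -> Q) <-> Q))) = 0 <-> 0 = 5

5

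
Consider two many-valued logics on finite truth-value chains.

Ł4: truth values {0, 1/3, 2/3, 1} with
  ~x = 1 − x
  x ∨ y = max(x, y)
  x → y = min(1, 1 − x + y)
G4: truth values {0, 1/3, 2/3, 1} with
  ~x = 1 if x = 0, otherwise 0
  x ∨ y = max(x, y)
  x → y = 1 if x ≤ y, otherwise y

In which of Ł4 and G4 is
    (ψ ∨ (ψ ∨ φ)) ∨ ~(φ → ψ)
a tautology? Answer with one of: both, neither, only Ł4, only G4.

In Ł4: at φ = 0, ψ = 0 the value is 0 — not a tautology.
In G4: at φ = 0, ψ = 0 the value is 0 — not a tautology.

neither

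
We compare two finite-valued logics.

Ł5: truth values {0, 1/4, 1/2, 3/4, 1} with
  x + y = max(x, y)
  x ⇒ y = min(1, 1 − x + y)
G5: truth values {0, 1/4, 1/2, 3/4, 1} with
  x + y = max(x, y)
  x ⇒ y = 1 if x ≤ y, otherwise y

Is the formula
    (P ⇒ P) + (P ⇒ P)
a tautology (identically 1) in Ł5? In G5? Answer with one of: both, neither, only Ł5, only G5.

both

In Ł5: every assignment gives 1 — tautology.
In G5: every assignment gives 1 — tautology.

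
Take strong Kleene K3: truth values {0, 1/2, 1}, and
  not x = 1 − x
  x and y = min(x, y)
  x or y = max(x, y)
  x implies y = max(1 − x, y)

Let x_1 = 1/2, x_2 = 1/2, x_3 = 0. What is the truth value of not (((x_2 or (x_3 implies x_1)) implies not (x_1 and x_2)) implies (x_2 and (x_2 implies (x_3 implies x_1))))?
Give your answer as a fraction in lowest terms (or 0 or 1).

x_3 implies x_1 = 0 implies 1/2 = 1
x_2 or (x_3 implies x_1) = 1/2 or 1 = 1
x_1 and x_2 = 1/2 and 1/2 = 1/2
not (x_1 and x_2) = not 1/2 = 1/2
(x_2 or (x_3 implies x_1)) implies not (x_1 and x_2) = 1 implies 1/2 = 1/2
x_3 implies x_1 = 0 implies 1/2 = 1
x_2 implies (x_3 implies x_1) = 1/2 implies 1 = 1
x_2 and (x_2 implies (x_3 implies x_1)) = 1/2 and 1 = 1/2
((x_2 or (x_3 implies x_1)) implies not (x_1 and x_2)) implies (x_2 and (x_2 implies (x_3 implies x_1))) = 1/2 implies 1/2 = 1/2
not (((x_2 or (x_3 implies x_1)) implies not (x_1 and x_2)) implies (x_2 and (x_2 implies (x_3 implies x_1)))) = not 1/2 = 1/2

1/2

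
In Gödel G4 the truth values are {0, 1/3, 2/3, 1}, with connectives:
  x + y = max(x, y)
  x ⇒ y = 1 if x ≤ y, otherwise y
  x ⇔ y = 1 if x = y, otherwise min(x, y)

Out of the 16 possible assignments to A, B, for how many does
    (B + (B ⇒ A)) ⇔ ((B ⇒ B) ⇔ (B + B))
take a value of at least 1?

A = 0, B = 0 ↦ 0  <
A = 0, B = 1/3 ↦ 1  ≥
A = 0, B = 2/3 ↦ 1  ≥
A = 0, B = 1 ↦ 1  ≥
A = 1/3, B = 0 ↦ 0  <
A = 1/3, B = 1/3 ↦ 1/3  <
A = 1/3, B = 2/3 ↦ 1  ≥
A = 1/3, B = 1 ↦ 1  ≥
A = 2/3, B = 0 ↦ 0  <
A = 2/3, B = 1/3 ↦ 1/3  <
A = 2/3, B = 2/3 ↦ 2/3  <
A = 2/3, B = 1 ↦ 1  ≥
A = 1, B = 0 ↦ 0  <
A = 1, B = 1/3 ↦ 1/3  <
A = 1, B = 2/3 ↦ 2/3  <
A = 1, B = 1 ↦ 1  ≥
So 7 of the 16 assignments meet the threshold.

7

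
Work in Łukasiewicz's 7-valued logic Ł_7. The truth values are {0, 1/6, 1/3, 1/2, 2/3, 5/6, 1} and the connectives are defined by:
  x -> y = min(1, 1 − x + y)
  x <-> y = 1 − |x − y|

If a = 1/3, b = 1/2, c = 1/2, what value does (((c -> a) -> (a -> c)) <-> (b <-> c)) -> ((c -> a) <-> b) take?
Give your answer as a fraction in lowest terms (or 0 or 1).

2/3

c -> a = 1/2 -> 1/3 = 5/6
a -> c = 1/3 -> 1/2 = 1
(c -> a) -> (a -> c) = 5/6 -> 1 = 1
b <-> c = 1/2 <-> 1/2 = 1
((c -> a) -> (a -> c)) <-> (b <-> c) = 1 <-> 1 = 1
c -> a = 1/2 -> 1/3 = 5/6
(c -> a) <-> b = 5/6 <-> 1/2 = 2/3
(((c -> a) -> (a -> c)) <-> (b <-> c)) -> ((c -> a) <-> b) = 1 -> 2/3 = 2/3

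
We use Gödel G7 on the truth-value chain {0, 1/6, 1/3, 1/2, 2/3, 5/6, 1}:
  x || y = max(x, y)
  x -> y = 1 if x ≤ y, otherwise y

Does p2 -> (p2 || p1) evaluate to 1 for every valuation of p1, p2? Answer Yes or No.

At p1 = 2/3, p2 = 5/6, for instance:
p2 || p1 = 5/6 || 2/3 = 5/6
p2 -> (p2 || p1) = 5/6 -> 5/6 = 1
and checking the remaining 48 assignments likewise gives ≥ 1 in every case.

Yes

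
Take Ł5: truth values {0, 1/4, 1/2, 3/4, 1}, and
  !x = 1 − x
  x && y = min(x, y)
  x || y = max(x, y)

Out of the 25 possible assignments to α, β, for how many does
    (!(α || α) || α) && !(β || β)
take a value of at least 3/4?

value 1: 2 assignments (counts)
value 3/4: 6 assignments (counts)
value 1/2: 7 assignments
value 1/4: 5 assignments
value 0: 5 assignments
So 8 of the 25 assignments meet the threshold.

8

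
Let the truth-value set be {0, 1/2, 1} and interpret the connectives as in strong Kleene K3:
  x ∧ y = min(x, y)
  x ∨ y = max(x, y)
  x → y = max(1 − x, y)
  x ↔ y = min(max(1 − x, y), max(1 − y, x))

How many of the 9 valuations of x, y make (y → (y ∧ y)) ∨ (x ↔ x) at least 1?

x = 0, y = 0 ↦ 1  ≥
x = 0, y = 1/2 ↦ 1  ≥
x = 0, y = 1 ↦ 1  ≥
x = 1/2, y = 0 ↦ 1  ≥
x = 1/2, y = 1/2 ↦ 1/2  <
x = 1/2, y = 1 ↦ 1  ≥
x = 1, y = 0 ↦ 1  ≥
x = 1, y = 1/2 ↦ 1  ≥
x = 1, y = 1 ↦ 1  ≥
So 8 of the 9 assignments meet the threshold.

8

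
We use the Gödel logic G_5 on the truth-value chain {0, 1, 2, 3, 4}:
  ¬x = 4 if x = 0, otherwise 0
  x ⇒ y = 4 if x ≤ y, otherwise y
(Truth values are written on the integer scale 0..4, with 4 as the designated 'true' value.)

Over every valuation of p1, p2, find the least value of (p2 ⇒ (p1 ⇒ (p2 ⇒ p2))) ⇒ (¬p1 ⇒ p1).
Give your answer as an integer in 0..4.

Take p1 = 0, p2 = 0:
p2 ⇒ p2 = 0 ⇒ 0 = 4
p1 ⇒ (p2 ⇒ p2) = 0 ⇒ 4 = 4
p2 ⇒ (p1 ⇒ (p2 ⇒ p2)) = 0 ⇒ 4 = 4
¬p1 = ¬0 = 4
¬p1 ⇒ p1 = 4 ⇒ 0 = 0
(p2 ⇒ (p1 ⇒ (p2 ⇒ p2))) ⇒ (¬p1 ⇒ p1) = 4 ⇒ 0 = 0
No assignment yields a value below 0, so this is the minimum.

0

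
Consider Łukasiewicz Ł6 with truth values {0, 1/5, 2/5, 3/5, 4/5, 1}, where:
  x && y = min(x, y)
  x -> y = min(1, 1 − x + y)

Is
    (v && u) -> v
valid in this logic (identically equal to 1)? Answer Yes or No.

Yes

At u = 0, v = 2/5, for instance:
v && u = 2/5 && 0 = 0
(v && u) -> v = 0 -> 2/5 = 1
and checking the remaining 35 assignments likewise gives ≥ 1 in every case.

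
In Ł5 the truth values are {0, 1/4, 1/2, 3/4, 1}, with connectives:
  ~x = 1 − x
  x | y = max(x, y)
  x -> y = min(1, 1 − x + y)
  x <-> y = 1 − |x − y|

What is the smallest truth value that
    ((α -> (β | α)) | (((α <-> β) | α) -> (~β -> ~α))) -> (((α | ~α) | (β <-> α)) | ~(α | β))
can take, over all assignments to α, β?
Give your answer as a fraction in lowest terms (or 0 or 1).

Take α = 1/2, β = 0:
β | α = 0 | 1/2 = 1/2
α -> (β | α) = 1/2 -> 1/2 = 1
α <-> β = 1/2 <-> 0 = 1/2
(α <-> β) | α = 1/2 | 1/2 = 1/2
~β = ~0 = 1
~α = ~1/2 = 1/2
~β -> ~α = 1 -> 1/2 = 1/2
((α <-> β) | α) -> (~β -> ~α) = 1/2 -> 1/2 = 1
(α -> (β | α)) | (((α <-> β) | α) -> (~β -> ~α)) = 1 | 1 = 1
~α = ~1/2 = 1/2
α | ~α = 1/2 | 1/2 = 1/2
β <-> α = 0 <-> 1/2 = 1/2
(α | ~α) | (β <-> α) = 1/2 | 1/2 = 1/2
α | β = 1/2 | 0 = 1/2
~(α | β) = ~1/2 = 1/2
((α | ~α) | (β <-> α)) | ~(α | β) = 1/2 | 1/2 = 1/2
((α -> (β | α)) | (((α <-> β) | α) -> (~β -> ~α))) -> (((α | ~α) | (β <-> α)) | ~(α | β)) = 1 -> 1/2 = 1/2
No assignment yields a value below 1/2, so this is the minimum.

1/2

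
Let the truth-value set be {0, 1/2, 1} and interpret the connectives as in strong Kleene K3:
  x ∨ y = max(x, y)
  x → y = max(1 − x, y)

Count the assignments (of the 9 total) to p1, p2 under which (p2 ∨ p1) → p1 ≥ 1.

4

p1 = 0, p2 = 0 ↦ 1  ≥
p1 = 0, p2 = 1/2 ↦ 1/2  <
p1 = 0, p2 = 1 ↦ 0  <
p1 = 1/2, p2 = 0 ↦ 1/2  <
p1 = 1/2, p2 = 1/2 ↦ 1/2  <
p1 = 1/2, p2 = 1 ↦ 1/2  <
p1 = 1, p2 = 0 ↦ 1  ≥
p1 = 1, p2 = 1/2 ↦ 1  ≥
p1 = 1, p2 = 1 ↦ 1  ≥
So 4 of the 9 assignments meet the threshold.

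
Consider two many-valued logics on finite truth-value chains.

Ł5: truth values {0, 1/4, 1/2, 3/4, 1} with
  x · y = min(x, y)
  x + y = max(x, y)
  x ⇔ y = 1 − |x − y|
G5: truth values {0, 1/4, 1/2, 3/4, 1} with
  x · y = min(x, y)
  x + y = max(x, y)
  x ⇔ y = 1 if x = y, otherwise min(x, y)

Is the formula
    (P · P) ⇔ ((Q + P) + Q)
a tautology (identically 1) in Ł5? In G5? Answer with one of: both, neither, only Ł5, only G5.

neither

In Ł5: at P = 0, Q = 1/4 the value is 3/4 — not a tautology.
In G5: at P = 0, Q = 1/4 the value is 0 — not a tautology.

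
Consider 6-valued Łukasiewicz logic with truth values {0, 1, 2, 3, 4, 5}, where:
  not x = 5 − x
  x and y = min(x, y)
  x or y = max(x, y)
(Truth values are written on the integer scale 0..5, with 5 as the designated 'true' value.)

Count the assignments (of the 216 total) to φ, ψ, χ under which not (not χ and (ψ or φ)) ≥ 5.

value 5: 41 assignments (counts)
value 4: 47 assignments
value 3: 47 assignments
value 2: 41 assignments
value 1: 29 assignments
value 0: 11 assignments
So 41 of the 216 assignments meet the threshold.

41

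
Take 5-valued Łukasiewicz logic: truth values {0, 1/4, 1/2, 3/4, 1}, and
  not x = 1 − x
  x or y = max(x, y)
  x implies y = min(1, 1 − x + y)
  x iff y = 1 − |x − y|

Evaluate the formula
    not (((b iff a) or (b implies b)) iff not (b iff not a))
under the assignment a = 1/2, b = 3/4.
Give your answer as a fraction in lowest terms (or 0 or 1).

b iff a = 3/4 iff 1/2 = 3/4
b implies b = 3/4 implies 3/4 = 1
(b iff a) or (b implies b) = 3/4 or 1 = 1
not a = not 1/2 = 1/2
b iff not a = 3/4 iff 1/2 = 3/4
not (b iff not a) = not 3/4 = 1/4
((b iff a) or (b implies b)) iff not (b iff not a) = 1 iff 1/4 = 1/4
not (((b iff a) or (b implies b)) iff not (b iff not a)) = not 1/4 = 3/4

3/4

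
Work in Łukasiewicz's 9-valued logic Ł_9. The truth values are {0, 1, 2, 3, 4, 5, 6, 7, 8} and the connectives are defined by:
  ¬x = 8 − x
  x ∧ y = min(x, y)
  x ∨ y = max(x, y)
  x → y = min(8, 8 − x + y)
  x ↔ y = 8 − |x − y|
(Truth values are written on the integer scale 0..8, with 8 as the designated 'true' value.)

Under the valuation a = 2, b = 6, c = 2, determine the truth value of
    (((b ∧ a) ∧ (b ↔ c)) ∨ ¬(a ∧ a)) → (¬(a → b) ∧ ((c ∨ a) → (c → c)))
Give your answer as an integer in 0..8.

b ∧ a = 6 ∧ 2 = 2
b ↔ c = 6 ↔ 2 = 4
(b ∧ a) ∧ (b ↔ c) = 2 ∧ 4 = 2
a ∧ a = 2 ∧ 2 = 2
¬(a ∧ a) = ¬2 = 6
((b ∧ a) ∧ (b ↔ c)) ∨ ¬(a ∧ a) = 2 ∨ 6 = 6
a → b = 2 → 6 = 8
¬(a → b) = ¬8 = 0
c ∨ a = 2 ∨ 2 = 2
c → c = 2 → 2 = 8
(c ∨ a) → (c → c) = 2 → 8 = 8
¬(a → b) ∧ ((c ∨ a) → (c → c)) = 0 ∧ 8 = 0
(((b ∧ a) ∧ (b ↔ c)) ∨ ¬(a ∧ a)) → (¬(a → b) ∧ ((c ∨ a) → (c → c))) = 6 → 0 = 2

2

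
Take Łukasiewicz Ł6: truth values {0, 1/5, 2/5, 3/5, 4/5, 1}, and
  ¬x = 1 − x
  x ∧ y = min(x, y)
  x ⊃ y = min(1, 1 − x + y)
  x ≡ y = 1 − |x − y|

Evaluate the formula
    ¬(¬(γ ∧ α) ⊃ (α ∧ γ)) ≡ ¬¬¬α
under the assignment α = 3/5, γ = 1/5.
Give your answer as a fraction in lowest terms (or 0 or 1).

γ ∧ α = 1/5 ∧ 3/5 = 1/5
¬(γ ∧ α) = ¬1/5 = 4/5
α ∧ γ = 3/5 ∧ 1/5 = 1/5
¬(γ ∧ α) ⊃ (α ∧ γ) = 4/5 ⊃ 1/5 = 2/5
¬(¬(γ ∧ α) ⊃ (α ∧ γ)) = ¬2/5 = 3/5
¬α = ¬3/5 = 2/5
¬¬α = ¬2/5 = 3/5
¬¬¬α = ¬3/5 = 2/5
¬(¬(γ ∧ α) ⊃ (α ∧ γ)) ≡ ¬¬¬α = 3/5 ≡ 2/5 = 4/5

4/5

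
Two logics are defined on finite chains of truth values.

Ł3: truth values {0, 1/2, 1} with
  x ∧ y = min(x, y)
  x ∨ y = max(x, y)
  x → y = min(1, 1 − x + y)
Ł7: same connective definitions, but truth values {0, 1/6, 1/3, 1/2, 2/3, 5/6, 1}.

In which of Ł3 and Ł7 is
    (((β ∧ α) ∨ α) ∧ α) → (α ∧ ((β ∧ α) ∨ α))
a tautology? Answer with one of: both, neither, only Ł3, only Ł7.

In Ł3: every assignment gives 1 — tautology.
In Ł7: every assignment gives 1 — tautology.

both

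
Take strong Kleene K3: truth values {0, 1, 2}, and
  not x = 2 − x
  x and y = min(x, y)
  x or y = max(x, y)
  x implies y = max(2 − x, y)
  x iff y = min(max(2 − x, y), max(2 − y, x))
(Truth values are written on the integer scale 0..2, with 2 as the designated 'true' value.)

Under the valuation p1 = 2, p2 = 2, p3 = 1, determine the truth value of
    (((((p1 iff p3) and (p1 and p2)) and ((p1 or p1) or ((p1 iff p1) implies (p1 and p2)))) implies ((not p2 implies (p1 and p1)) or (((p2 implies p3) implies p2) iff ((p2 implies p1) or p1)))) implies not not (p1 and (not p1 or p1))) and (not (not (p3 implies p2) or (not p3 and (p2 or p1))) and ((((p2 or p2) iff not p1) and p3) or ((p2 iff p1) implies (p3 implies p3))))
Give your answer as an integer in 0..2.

1

p1 iff p3 = 2 iff 1 = 1
p1 and p2 = 2 and 2 = 2
(p1 iff p3) and (p1 and p2) = 1 and 2 = 1
p1 or p1 = 2 or 2 = 2
p1 iff p1 = 2 iff 2 = 2
p1 and p2 = 2 and 2 = 2
(p1 iff p1) implies (p1 and p2) = 2 implies 2 = 2
(p1 or p1) or ((p1 iff p1) implies (p1 and p2)) = 2 or 2 = 2
((p1 iff p3) and (p1 and p2)) and ((p1 or p1) or ((p1 iff p1) implies (p1 and p2))) = 1 and 2 = 1
not p2 = not 2 = 0
p1 and p1 = 2 and 2 = 2
not p2 implies (p1 and p1) = 0 implies 2 = 2
p2 implies p3 = 2 implies 1 = 1
(p2 implies p3) implies p2 = 1 implies 2 = 2
p2 implies p1 = 2 implies 2 = 2
(p2 implies p1) or p1 = 2 or 2 = 2
((p2 implies p3) implies p2) iff ((p2 implies p1) or p1) = 2 iff 2 = 2
(not p2 implies (p1 and p1)) or (((p2 implies p3) implies p2) iff ((p2 implies p1) or p1)) = 2 or 2 = 2
(((p1 iff p3) and (p1 and p2)) and ((p1 or p1) or ((p1 iff p1) implies (p1 and p2)))) implies ((not p2 implies (p1 and p1)) or (((p2 implies p3) implies p2) iff ((p2 implies p1) or p1))) = 1 implies 2 = 2
not p1 = not 2 = 0
not p1 or p1 = 0 or 2 = 2
p1 and (not p1 or p1) = 2 and 2 = 2
not (p1 and (not p1 or p1)) = not 2 = 0
not not (p1 and (not p1 or p1)) = not 0 = 2
((((p1 iff p3) and (p1 and p2)) and ((p1 or p1) or ((p1 iff p1) implies (p1 and p2)))) implies ((not p2 implies (p1 and p1)) or (((p2 implies p3) implies p2) iff ((p2 implies p1) or p1)))) implies not not (p1 and (not p1 or p1)) = 2 implies 2 = 2
p3 implies p2 = 1 implies 2 = 2
not (p3 implies p2) = not 2 = 0
not p3 = not 1 = 1
p2 or p1 = 2 or 2 = 2
not p3 and (p2 or p1) = 1 and 2 = 1
not (p3 implies p2) or (not p3 and (p2 or p1)) = 0 or 1 = 1
not (not (p3 implies p2) or (not p3 and (p2 or p1))) = not 1 = 1
p2 or p2 = 2 or 2 = 2
not p1 = not 2 = 0
(p2 or p2) iff not p1 = 2 iff 0 = 0
((p2 or p2) iff not p1) and p3 = 0 and 1 = 0
p2 iff p1 = 2 iff 2 = 2
p3 implies p3 = 1 implies 1 = 1
(p2 iff p1) implies (p3 implies p3) = 2 implies 1 = 1
(((p2 or p2) iff not p1) and p3) or ((p2 iff p1) implies (p3 implies p3)) = 0 or 1 = 1
not (not (p3 implies p2) or (not p3 and (p2 or p1))) and ((((p2 or p2) iff not p1) and p3) or ((p2 iff p1) implies (p3 implies p3))) = 1 and 1 = 1
(((((p1 iff p3) and (p1 and p2)) and ((p1 or p1) or ((p1 iff p1) implies (p1 and p2)))) implies ((not p2 implies (p1 and p1)) or (((p2 implies p3) implies p2) iff ((p2 implies p1) or p1)))) implies not not (p1 and (not p1 or p1))) and (not (not (p3 implies p2) or (not p3 and (p2 or p1))) and ((((p2 or p2) iff not p1) and p3) or ((p2 iff p1) implies (p3 implies p3)))) = 2 and 1 = 1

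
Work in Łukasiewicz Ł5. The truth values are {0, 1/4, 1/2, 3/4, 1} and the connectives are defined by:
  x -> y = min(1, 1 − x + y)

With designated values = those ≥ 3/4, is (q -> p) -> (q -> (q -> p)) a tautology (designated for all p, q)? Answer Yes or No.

Yes

At p = 1/2, q = 1, for instance:
q -> p = 1 -> 1/2 = 1/2
q -> p = 1 -> 1/2 = 1/2
q -> (q -> p) = 1 -> 1/2 = 1/2
(q -> p) -> (q -> (q -> p)) = 1/2 -> 1/2 = 1
and checking the remaining 24 assignments likewise gives ≥ 3/4 in every case.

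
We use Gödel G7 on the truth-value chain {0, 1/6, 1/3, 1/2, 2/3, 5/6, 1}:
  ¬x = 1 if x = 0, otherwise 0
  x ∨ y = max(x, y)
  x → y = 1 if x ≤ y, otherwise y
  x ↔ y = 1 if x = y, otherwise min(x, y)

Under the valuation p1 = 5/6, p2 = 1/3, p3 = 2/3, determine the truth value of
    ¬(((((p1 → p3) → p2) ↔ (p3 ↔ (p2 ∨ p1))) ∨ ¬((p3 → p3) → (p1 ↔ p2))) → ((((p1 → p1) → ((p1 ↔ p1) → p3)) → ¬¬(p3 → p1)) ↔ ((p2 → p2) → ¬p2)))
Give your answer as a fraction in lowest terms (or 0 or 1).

p1 → p3 = 5/6 → 2/3 = 2/3
(p1 → p3) → p2 = 2/3 → 1/3 = 1/3
p2 ∨ p1 = 1/3 ∨ 5/6 = 5/6
p3 ↔ (p2 ∨ p1) = 2/3 ↔ 5/6 = 2/3
((p1 → p3) → p2) ↔ (p3 ↔ (p2 ∨ p1)) = 1/3 ↔ 2/3 = 1/3
p3 → p3 = 2/3 → 2/3 = 1
p1 ↔ p2 = 5/6 ↔ 1/3 = 1/3
(p3 → p3) → (p1 ↔ p2) = 1 → 1/3 = 1/3
¬((p3 → p3) → (p1 ↔ p2)) = ¬1/3 = 0
(((p1 → p3) → p2) ↔ (p3 ↔ (p2 ∨ p1))) ∨ ¬((p3 → p3) → (p1 ↔ p2)) = 1/3 ∨ 0 = 1/3
p1 → p1 = 5/6 → 5/6 = 1
p1 ↔ p1 = 5/6 ↔ 5/6 = 1
(p1 ↔ p1) → p3 = 1 → 2/3 = 2/3
(p1 → p1) → ((p1 ↔ p1) → p3) = 1 → 2/3 = 2/3
p3 → p1 = 2/3 → 5/6 = 1
¬(p3 → p1) = ¬1 = 0
¬¬(p3 → p1) = ¬0 = 1
((p1 → p1) → ((p1 ↔ p1) → p3)) → ¬¬(p3 → p1) = 2/3 → 1 = 1
p2 → p2 = 1/3 → 1/3 = 1
¬p2 = ¬1/3 = 0
(p2 → p2) → ¬p2 = 1 → 0 = 0
(((p1 → p1) → ((p1 ↔ p1) → p3)) → ¬¬(p3 → p1)) ↔ ((p2 → p2) → ¬p2) = 1 ↔ 0 = 0
((((p1 → p3) → p2) ↔ (p3 ↔ (p2 ∨ p1))) ∨ ¬((p3 → p3) → (p1 ↔ p2))) → ((((p1 → p1) → ((p1 ↔ p1) → p3)) → ¬¬(p3 → p1)) ↔ ((p2 → p2) → ¬p2)) = 1/3 → 0 = 0
¬(((((p1 → p3) → p2) ↔ (p3 ↔ (p2 ∨ p1))) ∨ ¬((p3 → p3) → (p1 ↔ p2))) → ((((p1 → p1) → ((p1 ↔ p1) → p3)) → ¬¬(p3 → p1)) ↔ ((p2 → p2) → ¬p2))) = ¬0 = 1

1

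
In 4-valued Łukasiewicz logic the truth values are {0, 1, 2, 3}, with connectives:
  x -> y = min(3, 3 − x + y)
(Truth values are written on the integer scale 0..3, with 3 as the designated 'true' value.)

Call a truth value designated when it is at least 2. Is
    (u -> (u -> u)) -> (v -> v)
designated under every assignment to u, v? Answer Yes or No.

Yes

u = 0, v = 0 ↦ 3
u = 0, v = 1 ↦ 3
u = 0, v = 2 ↦ 3
u = 0, v = 3 ↦ 3
u = 1, v = 0 ↦ 3
u = 1, v = 1 ↦ 3
u = 1, v = 2 ↦ 3
u = 1, v = 3 ↦ 3
u = 2, v = 0 ↦ 3
u = 2, v = 1 ↦ 3
u = 2, v = 2 ↦ 3
u = 2, v = 3 ↦ 3
u = 3, v = 0 ↦ 3
u = 3, v = 1 ↦ 3
u = 3, v = 2 ↦ 3
u = 3, v = 3 ↦ 3
Every assignment gives a value ≥ 2.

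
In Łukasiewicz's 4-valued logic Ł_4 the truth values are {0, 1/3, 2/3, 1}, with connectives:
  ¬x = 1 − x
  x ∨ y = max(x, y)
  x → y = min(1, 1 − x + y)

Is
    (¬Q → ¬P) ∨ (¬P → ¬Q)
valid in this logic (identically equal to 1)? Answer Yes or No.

Yes

P = 0, Q = 0 ↦ 1
P = 0, Q = 1/3 ↦ 1
P = 0, Q = 2/3 ↦ 1
P = 0, Q = 1 ↦ 1
P = 1/3, Q = 0 ↦ 1
P = 1/3, Q = 1/3 ↦ 1
P = 1/3, Q = 2/3 ↦ 1
P = 1/3, Q = 1 ↦ 1
P = 2/3, Q = 0 ↦ 1
P = 2/3, Q = 1/3 ↦ 1
P = 2/3, Q = 2/3 ↦ 1
P = 2/3, Q = 1 ↦ 1
P = 1, Q = 0 ↦ 1
P = 1, Q = 1/3 ↦ 1
P = 1, Q = 2/3 ↦ 1
P = 1, Q = 1 ↦ 1
Every assignment gives a value ≥ 1.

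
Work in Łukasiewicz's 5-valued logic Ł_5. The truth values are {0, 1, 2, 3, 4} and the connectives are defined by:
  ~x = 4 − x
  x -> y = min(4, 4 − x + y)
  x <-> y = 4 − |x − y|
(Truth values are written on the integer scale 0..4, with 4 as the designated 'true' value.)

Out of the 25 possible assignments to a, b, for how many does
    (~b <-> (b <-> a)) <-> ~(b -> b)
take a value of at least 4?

2

value 4: 2 assignments (counts)
value 3: 3 assignments
value 2: 6 assignments
value 1: 7 assignments
value 0: 7 assignments
So 2 of the 25 assignments meet the threshold.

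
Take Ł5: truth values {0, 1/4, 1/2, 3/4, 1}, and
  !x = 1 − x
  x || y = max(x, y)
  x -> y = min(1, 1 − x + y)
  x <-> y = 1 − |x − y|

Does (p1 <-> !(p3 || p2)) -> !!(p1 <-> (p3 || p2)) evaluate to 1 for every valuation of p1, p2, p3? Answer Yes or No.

No

Counterexample: take p1 = 0, p2 = 0, p3 = 3/4.
p3 || p2 = 3/4 || 0 = 3/4
!(p3 || p2) = !3/4 = 1/4
p1 <-> !(p3 || p2) = 0 <-> 1/4 = 3/4
p3 || p2 = 3/4 || 0 = 3/4
p1 <-> (p3 || p2) = 0 <-> 3/4 = 1/4
!(p1 <-> (p3 || p2)) = !1/4 = 3/4
!!(p1 <-> (p3 || p2)) = !3/4 = 1/4
(p1 <-> !(p3 || p2)) -> !!(p1 <-> (p3 || p2)) = 3/4 -> 1/4 = 1/2
This gives 1/2 ≠ 1.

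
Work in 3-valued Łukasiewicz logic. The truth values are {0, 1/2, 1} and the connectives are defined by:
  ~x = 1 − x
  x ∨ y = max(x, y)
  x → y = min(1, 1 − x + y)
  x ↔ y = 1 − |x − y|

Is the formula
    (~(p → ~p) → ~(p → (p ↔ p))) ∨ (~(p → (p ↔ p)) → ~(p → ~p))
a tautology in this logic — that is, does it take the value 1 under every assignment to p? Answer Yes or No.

p = 0 ↦ 1
p = 1/2 ↦ 1
p = 1 ↦ 1
Every assignment gives a value ≥ 1.

Yes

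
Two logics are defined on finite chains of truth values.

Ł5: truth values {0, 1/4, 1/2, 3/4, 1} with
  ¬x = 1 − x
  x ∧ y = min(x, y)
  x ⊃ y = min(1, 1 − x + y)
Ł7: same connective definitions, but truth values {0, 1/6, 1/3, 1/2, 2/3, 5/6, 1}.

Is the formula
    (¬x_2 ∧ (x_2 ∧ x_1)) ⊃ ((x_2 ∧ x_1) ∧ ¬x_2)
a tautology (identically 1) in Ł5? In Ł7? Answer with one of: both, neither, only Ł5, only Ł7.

In Ł5: every assignment gives 1 — tautology.
In Ł7: every assignment gives 1 — tautology.

both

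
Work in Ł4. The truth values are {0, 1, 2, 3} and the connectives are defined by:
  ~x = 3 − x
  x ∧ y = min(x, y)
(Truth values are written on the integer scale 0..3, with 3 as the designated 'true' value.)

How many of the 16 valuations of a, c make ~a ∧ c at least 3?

1

a = 0, c = 0 ↦ 0  <
a = 0, c = 1 ↦ 1  <
a = 0, c = 2 ↦ 2  <
a = 0, c = 3 ↦ 3  ≥
a = 1, c = 0 ↦ 0  <
a = 1, c = 1 ↦ 1  <
a = 1, c = 2 ↦ 2  <
a = 1, c = 3 ↦ 2  <
a = 2, c = 0 ↦ 0  <
a = 2, c = 1 ↦ 1  <
a = 2, c = 2 ↦ 1  <
a = 2, c = 3 ↦ 1  <
a = 3, c = 0 ↦ 0  <
a = 3, c = 1 ↦ 0  <
a = 3, c = 2 ↦ 0  <
a = 3, c = 3 ↦ 0  <
So 1 of the 16 assignments meets the threshold.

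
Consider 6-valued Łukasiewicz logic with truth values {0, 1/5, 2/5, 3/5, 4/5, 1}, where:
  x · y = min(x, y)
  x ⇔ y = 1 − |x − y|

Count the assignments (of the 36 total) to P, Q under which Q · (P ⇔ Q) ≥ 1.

1

value 1: 1 assignment (counts)
value 4/5: 4 assignments
value 3/5: 7 assignments
value 2/5: 9 assignments
value 1/5: 8 assignments
value 0: 7 assignments
So 1 of the 36 assignments meets the threshold.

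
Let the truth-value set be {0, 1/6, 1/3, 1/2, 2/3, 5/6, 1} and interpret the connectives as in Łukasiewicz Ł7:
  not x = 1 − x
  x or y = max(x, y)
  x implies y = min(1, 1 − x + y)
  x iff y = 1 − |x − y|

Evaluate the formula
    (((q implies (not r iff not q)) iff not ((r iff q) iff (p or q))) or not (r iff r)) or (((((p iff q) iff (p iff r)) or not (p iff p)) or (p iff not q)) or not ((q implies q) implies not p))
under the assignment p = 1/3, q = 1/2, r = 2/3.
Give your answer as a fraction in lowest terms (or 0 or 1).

not r = not 2/3 = 1/3
not q = not 1/2 = 1/2
not r iff not q = 1/3 iff 1/2 = 5/6
q implies (not r iff not q) = 1/2 implies 5/6 = 1
r iff q = 2/3 iff 1/2 = 5/6
p or q = 1/3 or 1/2 = 1/2
(r iff q) iff (p or q) = 5/6 iff 1/2 = 2/3
not ((r iff q) iff (p or q)) = not 2/3 = 1/3
(q implies (not r iff not q)) iff not ((r iff q) iff (p or q)) = 1 iff 1/3 = 1/3
r iff r = 2/3 iff 2/3 = 1
not (r iff r) = not 1 = 0
((q implies (not r iff not q)) iff not ((r iff q) iff (p or q))) or not (r iff r) = 1/3 or 0 = 1/3
p iff q = 1/3 iff 1/2 = 5/6
p iff r = 1/3 iff 2/3 = 2/3
(p iff q) iff (p iff r) = 5/6 iff 2/3 = 5/6
p iff p = 1/3 iff 1/3 = 1
not (p iff p) = not 1 = 0
((p iff q) iff (p iff r)) or not (p iff p) = 5/6 or 0 = 5/6
not q = not 1/2 = 1/2
p iff not q = 1/3 iff 1/2 = 5/6
(((p iff q) iff (p iff r)) or not (p iff p)) or (p iff not q) = 5/6 or 5/6 = 5/6
q implies q = 1/2 implies 1/2 = 1
not p = not 1/3 = 2/3
(q implies q) implies not p = 1 implies 2/3 = 2/3
not ((q implies q) implies not p) = not 2/3 = 1/3
((((p iff q) iff (p iff r)) or not (p iff p)) or (p iff not q)) or not ((q implies q) implies not p) = 5/6 or 1/3 = 5/6
(((q implies (not r iff not q)) iff not ((r iff q) iff (p or q))) or not (r iff r)) or (((((p iff q) iff (p iff r)) or not (p iff p)) or (p iff not q)) or not ((q implies q) implies not p)) = 1/3 or 5/6 = 5/6

5/6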